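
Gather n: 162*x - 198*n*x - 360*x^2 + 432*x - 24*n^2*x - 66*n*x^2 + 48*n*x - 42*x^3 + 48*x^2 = -24*n^2*x + n*(-66*x^2 - 150*x) - 42*x^3 - 312*x^2 + 594*x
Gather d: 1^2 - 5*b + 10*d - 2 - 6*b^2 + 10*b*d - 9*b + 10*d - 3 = -6*b^2 - 14*b + d*(10*b + 20) - 4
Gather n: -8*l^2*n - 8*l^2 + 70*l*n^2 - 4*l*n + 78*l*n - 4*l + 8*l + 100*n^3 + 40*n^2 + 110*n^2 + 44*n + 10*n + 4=-8*l^2 + 4*l + 100*n^3 + n^2*(70*l + 150) + n*(-8*l^2 + 74*l + 54) + 4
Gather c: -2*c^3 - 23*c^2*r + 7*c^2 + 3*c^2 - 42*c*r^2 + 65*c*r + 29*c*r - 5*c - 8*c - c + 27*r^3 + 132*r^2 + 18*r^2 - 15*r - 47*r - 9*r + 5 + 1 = -2*c^3 + c^2*(10 - 23*r) + c*(-42*r^2 + 94*r - 14) + 27*r^3 + 150*r^2 - 71*r + 6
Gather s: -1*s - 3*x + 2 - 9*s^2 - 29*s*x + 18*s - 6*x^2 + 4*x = -9*s^2 + s*(17 - 29*x) - 6*x^2 + x + 2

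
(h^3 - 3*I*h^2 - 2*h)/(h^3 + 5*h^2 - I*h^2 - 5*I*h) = (h - 2*I)/(h + 5)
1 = 1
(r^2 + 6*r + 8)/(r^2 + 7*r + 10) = (r + 4)/(r + 5)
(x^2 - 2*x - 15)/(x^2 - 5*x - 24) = (x - 5)/(x - 8)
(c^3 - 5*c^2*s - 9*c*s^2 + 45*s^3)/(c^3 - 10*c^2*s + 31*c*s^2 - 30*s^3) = (-c - 3*s)/(-c + 2*s)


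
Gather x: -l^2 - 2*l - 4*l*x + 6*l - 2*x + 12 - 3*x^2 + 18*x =-l^2 + 4*l - 3*x^2 + x*(16 - 4*l) + 12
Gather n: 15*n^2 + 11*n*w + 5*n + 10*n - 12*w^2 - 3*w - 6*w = 15*n^2 + n*(11*w + 15) - 12*w^2 - 9*w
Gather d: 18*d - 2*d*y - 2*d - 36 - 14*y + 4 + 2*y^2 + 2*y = d*(16 - 2*y) + 2*y^2 - 12*y - 32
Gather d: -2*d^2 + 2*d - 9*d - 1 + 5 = -2*d^2 - 7*d + 4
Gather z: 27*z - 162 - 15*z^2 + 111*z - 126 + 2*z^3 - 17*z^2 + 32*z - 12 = 2*z^3 - 32*z^2 + 170*z - 300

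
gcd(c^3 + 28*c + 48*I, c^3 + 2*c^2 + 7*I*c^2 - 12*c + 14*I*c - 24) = c + 4*I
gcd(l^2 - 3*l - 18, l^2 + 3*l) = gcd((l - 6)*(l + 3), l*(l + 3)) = l + 3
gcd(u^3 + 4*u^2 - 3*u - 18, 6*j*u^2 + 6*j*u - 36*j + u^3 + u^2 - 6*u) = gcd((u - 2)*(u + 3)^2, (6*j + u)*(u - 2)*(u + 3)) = u^2 + u - 6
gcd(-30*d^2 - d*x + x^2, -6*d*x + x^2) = -6*d + x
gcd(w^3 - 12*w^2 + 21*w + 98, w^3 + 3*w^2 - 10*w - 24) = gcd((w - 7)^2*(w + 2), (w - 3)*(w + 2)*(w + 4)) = w + 2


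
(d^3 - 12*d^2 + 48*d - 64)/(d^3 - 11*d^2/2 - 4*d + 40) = 2*(d - 4)/(2*d + 5)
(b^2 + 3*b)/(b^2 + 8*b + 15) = b/(b + 5)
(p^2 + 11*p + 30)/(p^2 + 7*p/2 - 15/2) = 2*(p + 6)/(2*p - 3)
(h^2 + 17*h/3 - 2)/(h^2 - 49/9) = 3*(3*h^2 + 17*h - 6)/(9*h^2 - 49)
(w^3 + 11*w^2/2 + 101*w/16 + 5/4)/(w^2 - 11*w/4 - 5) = (w^2 + 17*w/4 + 1)/(w - 4)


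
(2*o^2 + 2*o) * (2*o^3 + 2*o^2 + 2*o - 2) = 4*o^5 + 8*o^4 + 8*o^3 - 4*o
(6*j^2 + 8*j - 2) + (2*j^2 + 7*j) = 8*j^2 + 15*j - 2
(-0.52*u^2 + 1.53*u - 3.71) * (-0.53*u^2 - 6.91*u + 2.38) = 0.2756*u^4 + 2.7823*u^3 - 9.8436*u^2 + 29.2775*u - 8.8298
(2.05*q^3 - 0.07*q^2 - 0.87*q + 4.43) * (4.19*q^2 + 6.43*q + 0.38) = 8.5895*q^5 + 12.8882*q^4 - 3.3164*q^3 + 12.941*q^2 + 28.1543*q + 1.6834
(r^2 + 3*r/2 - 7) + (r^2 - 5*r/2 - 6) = 2*r^2 - r - 13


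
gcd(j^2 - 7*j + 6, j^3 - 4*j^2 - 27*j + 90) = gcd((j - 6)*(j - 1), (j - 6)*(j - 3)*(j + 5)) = j - 6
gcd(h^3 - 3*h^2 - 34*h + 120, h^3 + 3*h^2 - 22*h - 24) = h^2 + 2*h - 24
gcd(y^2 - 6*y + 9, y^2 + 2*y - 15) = y - 3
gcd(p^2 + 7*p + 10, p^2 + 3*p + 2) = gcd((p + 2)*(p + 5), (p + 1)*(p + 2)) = p + 2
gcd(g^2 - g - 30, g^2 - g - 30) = g^2 - g - 30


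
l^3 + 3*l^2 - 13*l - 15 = (l - 3)*(l + 1)*(l + 5)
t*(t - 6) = t^2 - 6*t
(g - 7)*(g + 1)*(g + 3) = g^3 - 3*g^2 - 25*g - 21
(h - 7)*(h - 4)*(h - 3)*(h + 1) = h^4 - 13*h^3 + 47*h^2 - 23*h - 84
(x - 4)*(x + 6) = x^2 + 2*x - 24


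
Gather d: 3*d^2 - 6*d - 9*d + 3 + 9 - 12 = 3*d^2 - 15*d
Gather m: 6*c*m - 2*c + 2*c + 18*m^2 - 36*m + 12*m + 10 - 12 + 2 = 18*m^2 + m*(6*c - 24)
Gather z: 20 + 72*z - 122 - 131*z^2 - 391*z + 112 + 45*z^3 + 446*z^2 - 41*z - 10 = 45*z^3 + 315*z^2 - 360*z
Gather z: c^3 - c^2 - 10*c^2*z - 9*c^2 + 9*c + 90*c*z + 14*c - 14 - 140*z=c^3 - 10*c^2 + 23*c + z*(-10*c^2 + 90*c - 140) - 14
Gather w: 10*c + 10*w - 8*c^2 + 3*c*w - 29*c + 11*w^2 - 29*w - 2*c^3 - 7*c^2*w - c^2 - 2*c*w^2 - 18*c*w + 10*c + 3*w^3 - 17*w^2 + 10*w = -2*c^3 - 9*c^2 - 9*c + 3*w^3 + w^2*(-2*c - 6) + w*(-7*c^2 - 15*c - 9)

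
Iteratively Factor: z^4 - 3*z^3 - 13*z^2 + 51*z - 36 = (z + 4)*(z^3 - 7*z^2 + 15*z - 9) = (z - 3)*(z + 4)*(z^2 - 4*z + 3) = (z - 3)*(z - 1)*(z + 4)*(z - 3)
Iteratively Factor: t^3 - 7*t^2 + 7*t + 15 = (t - 3)*(t^2 - 4*t - 5) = (t - 3)*(t + 1)*(t - 5)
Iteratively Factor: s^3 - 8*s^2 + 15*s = (s - 5)*(s^2 - 3*s) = (s - 5)*(s - 3)*(s)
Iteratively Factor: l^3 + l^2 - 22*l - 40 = (l + 2)*(l^2 - l - 20) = (l - 5)*(l + 2)*(l + 4)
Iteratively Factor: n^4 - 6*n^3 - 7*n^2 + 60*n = (n - 4)*(n^3 - 2*n^2 - 15*n) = (n - 5)*(n - 4)*(n^2 + 3*n) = n*(n - 5)*(n - 4)*(n + 3)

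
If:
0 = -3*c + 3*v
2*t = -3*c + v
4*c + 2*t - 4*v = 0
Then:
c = 0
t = 0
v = 0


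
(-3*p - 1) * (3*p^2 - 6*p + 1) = -9*p^3 + 15*p^2 + 3*p - 1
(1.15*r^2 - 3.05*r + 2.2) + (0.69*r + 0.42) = 1.15*r^2 - 2.36*r + 2.62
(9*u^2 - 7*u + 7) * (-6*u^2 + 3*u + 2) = -54*u^4 + 69*u^3 - 45*u^2 + 7*u + 14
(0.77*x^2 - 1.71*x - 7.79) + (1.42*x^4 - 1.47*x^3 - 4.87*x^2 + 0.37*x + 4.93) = 1.42*x^4 - 1.47*x^3 - 4.1*x^2 - 1.34*x - 2.86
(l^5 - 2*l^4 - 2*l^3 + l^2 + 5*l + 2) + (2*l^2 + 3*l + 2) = l^5 - 2*l^4 - 2*l^3 + 3*l^2 + 8*l + 4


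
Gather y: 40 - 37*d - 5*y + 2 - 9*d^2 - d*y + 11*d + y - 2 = -9*d^2 - 26*d + y*(-d - 4) + 40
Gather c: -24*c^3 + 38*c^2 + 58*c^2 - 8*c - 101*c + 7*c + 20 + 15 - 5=-24*c^3 + 96*c^2 - 102*c + 30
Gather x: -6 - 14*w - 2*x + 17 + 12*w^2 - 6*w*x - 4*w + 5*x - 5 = 12*w^2 - 18*w + x*(3 - 6*w) + 6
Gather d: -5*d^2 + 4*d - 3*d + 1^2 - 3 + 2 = -5*d^2 + d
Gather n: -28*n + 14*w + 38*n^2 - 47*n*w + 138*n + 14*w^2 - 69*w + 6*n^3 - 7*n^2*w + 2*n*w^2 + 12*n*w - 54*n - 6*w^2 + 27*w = 6*n^3 + n^2*(38 - 7*w) + n*(2*w^2 - 35*w + 56) + 8*w^2 - 28*w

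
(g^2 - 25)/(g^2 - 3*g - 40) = (g - 5)/(g - 8)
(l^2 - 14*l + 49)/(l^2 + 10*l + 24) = (l^2 - 14*l + 49)/(l^2 + 10*l + 24)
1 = 1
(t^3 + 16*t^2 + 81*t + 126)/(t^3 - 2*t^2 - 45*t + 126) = (t^2 + 9*t + 18)/(t^2 - 9*t + 18)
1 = 1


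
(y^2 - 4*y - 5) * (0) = 0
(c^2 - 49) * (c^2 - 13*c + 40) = c^4 - 13*c^3 - 9*c^2 + 637*c - 1960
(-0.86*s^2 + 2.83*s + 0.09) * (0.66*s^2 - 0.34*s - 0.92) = -0.5676*s^4 + 2.1602*s^3 - 0.1116*s^2 - 2.6342*s - 0.0828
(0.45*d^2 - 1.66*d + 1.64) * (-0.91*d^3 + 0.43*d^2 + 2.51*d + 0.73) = -0.4095*d^5 + 1.7041*d^4 - 1.0767*d^3 - 3.1329*d^2 + 2.9046*d + 1.1972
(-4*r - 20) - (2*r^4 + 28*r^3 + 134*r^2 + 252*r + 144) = -2*r^4 - 28*r^3 - 134*r^2 - 256*r - 164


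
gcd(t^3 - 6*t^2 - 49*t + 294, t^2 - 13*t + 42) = t^2 - 13*t + 42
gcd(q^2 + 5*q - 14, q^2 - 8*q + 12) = q - 2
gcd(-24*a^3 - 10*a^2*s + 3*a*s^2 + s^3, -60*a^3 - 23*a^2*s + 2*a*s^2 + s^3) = 4*a + s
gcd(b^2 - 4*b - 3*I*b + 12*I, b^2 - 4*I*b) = 1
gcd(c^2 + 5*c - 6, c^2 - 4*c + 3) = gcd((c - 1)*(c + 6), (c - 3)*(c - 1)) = c - 1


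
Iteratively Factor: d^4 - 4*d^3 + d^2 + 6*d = (d - 2)*(d^3 - 2*d^2 - 3*d) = (d - 2)*(d + 1)*(d^2 - 3*d) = (d - 3)*(d - 2)*(d + 1)*(d)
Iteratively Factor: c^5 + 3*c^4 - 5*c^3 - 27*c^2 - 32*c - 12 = (c + 2)*(c^4 + c^3 - 7*c^2 - 13*c - 6) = (c + 1)*(c + 2)*(c^3 - 7*c - 6) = (c + 1)^2*(c + 2)*(c^2 - c - 6) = (c + 1)^2*(c + 2)^2*(c - 3)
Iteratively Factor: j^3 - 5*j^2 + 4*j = (j)*(j^2 - 5*j + 4) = j*(j - 4)*(j - 1)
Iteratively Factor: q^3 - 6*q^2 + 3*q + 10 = (q - 5)*(q^2 - q - 2) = (q - 5)*(q + 1)*(q - 2)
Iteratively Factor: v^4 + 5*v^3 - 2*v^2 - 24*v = (v + 4)*(v^3 + v^2 - 6*v) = v*(v + 4)*(v^2 + v - 6) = v*(v + 3)*(v + 4)*(v - 2)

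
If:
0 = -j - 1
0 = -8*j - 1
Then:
No Solution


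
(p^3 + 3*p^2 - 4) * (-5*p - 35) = -5*p^4 - 50*p^3 - 105*p^2 + 20*p + 140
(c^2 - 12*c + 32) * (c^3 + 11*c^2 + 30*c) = c^5 - c^4 - 70*c^3 - 8*c^2 + 960*c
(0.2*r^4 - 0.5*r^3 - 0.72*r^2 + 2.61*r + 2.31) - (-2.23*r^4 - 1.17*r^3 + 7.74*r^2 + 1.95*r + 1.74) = 2.43*r^4 + 0.67*r^3 - 8.46*r^2 + 0.66*r + 0.57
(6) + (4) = 10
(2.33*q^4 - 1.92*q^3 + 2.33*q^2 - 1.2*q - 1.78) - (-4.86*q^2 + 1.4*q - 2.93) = 2.33*q^4 - 1.92*q^3 + 7.19*q^2 - 2.6*q + 1.15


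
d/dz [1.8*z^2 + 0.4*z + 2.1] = 3.6*z + 0.4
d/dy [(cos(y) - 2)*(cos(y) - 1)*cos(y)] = (-3*cos(y)^2 + 6*cos(y) - 2)*sin(y)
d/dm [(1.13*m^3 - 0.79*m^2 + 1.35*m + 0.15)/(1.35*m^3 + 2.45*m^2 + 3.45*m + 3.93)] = (3.835*m^4 + 4.152*m^3 + 6.6822*m^2 - 6.9444*m + 4.788)/(1.8225*m^6 + 6.615*m^5 + 15.3175*m^4 + 27.516*m^3 + 31.1595*m^2 + 27.117*m + 15.4449)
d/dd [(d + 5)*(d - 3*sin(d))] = d - (d + 5)*(3*cos(d) - 1) - 3*sin(d)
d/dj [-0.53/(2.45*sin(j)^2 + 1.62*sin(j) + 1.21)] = (2.597*sin(j) + 0.8586)*cos(j)/(2.45*sin(j)^2 + 1.62*sin(j) + 1.21)^2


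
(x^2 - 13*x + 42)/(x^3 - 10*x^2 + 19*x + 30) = (x - 7)/(x^2 - 4*x - 5)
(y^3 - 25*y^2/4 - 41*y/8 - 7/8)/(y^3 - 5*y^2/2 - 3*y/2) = (4*y^2 - 27*y - 7)/(4*y*(y - 3))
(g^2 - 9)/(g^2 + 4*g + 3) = (g - 3)/(g + 1)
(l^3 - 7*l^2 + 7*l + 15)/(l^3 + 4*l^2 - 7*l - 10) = (l^2 - 8*l + 15)/(l^2 + 3*l - 10)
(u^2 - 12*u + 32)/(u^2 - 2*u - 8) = (u - 8)/(u + 2)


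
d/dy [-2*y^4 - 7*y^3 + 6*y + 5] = -8*y^3 - 21*y^2 + 6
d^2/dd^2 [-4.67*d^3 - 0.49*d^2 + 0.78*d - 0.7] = -28.02*d - 0.98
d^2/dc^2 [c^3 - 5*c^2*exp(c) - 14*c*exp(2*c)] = -5*c^2*exp(c) - 56*c*exp(2*c) - 20*c*exp(c) + 6*c - 56*exp(2*c) - 10*exp(c)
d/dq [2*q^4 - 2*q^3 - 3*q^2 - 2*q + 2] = 8*q^3 - 6*q^2 - 6*q - 2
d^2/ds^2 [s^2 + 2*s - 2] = 2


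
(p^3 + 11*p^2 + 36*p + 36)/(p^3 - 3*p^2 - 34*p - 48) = (p + 6)/(p - 8)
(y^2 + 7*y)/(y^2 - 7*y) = (y + 7)/(y - 7)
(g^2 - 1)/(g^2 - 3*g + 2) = (g + 1)/(g - 2)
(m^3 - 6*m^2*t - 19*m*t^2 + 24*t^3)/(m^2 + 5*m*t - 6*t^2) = (m^2 - 5*m*t - 24*t^2)/(m + 6*t)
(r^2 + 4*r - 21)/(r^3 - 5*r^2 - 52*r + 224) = (r - 3)/(r^2 - 12*r + 32)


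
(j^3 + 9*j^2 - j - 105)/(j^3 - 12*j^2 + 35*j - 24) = (j^2 + 12*j + 35)/(j^2 - 9*j + 8)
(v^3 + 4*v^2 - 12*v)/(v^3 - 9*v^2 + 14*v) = (v + 6)/(v - 7)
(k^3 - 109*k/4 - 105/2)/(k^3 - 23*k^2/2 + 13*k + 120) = (k + 7/2)/(k - 8)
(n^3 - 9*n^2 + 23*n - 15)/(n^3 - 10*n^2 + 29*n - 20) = (n - 3)/(n - 4)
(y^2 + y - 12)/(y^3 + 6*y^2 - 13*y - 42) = (y + 4)/(y^2 + 9*y + 14)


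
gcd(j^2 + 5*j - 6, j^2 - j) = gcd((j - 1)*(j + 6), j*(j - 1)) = j - 1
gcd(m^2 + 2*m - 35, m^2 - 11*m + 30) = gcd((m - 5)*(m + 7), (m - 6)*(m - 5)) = m - 5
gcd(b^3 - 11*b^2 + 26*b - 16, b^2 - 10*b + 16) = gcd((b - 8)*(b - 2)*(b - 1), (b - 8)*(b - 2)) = b^2 - 10*b + 16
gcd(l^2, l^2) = l^2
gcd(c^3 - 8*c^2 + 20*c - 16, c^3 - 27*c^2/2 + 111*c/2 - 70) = c - 4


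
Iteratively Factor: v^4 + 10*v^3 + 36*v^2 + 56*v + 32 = (v + 2)*(v^3 + 8*v^2 + 20*v + 16) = (v + 2)^2*(v^2 + 6*v + 8) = (v + 2)^2*(v + 4)*(v + 2)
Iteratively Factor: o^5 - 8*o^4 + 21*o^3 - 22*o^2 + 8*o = (o - 4)*(o^4 - 4*o^3 + 5*o^2 - 2*o) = (o - 4)*(o - 1)*(o^3 - 3*o^2 + 2*o) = (o - 4)*(o - 1)^2*(o^2 - 2*o) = (o - 4)*(o - 2)*(o - 1)^2*(o)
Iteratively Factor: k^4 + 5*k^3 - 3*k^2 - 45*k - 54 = (k + 2)*(k^3 + 3*k^2 - 9*k - 27) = (k + 2)*(k + 3)*(k^2 - 9) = (k + 2)*(k + 3)^2*(k - 3)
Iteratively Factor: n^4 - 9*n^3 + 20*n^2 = (n)*(n^3 - 9*n^2 + 20*n) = n^2*(n^2 - 9*n + 20) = n^2*(n - 5)*(n - 4)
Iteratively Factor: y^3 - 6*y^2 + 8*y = (y - 4)*(y^2 - 2*y) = (y - 4)*(y - 2)*(y)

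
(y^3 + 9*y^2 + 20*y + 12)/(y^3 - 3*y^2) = (y^3 + 9*y^2 + 20*y + 12)/(y^2*(y - 3))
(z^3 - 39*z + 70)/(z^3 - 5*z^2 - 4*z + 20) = (z + 7)/(z + 2)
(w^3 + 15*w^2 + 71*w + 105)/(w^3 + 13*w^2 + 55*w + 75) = (w + 7)/(w + 5)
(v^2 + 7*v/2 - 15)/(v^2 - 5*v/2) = (v + 6)/v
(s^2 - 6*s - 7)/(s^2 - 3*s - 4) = (s - 7)/(s - 4)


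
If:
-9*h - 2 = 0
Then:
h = -2/9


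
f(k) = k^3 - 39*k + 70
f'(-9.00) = 204.00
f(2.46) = -11.05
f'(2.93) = -13.25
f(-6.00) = 88.00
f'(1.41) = -33.04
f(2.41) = -9.99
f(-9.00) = -308.00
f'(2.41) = -21.58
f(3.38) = -23.21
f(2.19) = -4.91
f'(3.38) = -4.73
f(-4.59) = 152.31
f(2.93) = -19.12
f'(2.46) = -20.85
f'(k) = 3*k^2 - 39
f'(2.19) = -24.61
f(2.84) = -17.85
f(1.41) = 17.81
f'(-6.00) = 69.00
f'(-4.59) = 24.20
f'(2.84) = -14.80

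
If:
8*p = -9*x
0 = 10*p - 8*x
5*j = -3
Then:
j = -3/5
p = 0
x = 0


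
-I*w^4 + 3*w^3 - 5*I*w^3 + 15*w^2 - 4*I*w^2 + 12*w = w*(w + 4)*(w + 3*I)*(-I*w - I)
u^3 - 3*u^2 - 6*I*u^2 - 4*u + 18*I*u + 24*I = (u - 4)*(u + 1)*(u - 6*I)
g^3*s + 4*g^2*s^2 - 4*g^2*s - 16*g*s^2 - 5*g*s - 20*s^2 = (g - 5)*(g + 4*s)*(g*s + s)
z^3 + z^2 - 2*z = z*(z - 1)*(z + 2)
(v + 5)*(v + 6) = v^2 + 11*v + 30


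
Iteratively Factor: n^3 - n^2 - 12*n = (n - 4)*(n^2 + 3*n) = n*(n - 4)*(n + 3)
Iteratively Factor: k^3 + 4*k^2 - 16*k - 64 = (k + 4)*(k^2 - 16) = (k - 4)*(k + 4)*(k + 4)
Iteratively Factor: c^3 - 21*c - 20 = (c + 1)*(c^2 - c - 20) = (c - 5)*(c + 1)*(c + 4)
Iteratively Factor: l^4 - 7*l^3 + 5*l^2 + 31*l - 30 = (l + 2)*(l^3 - 9*l^2 + 23*l - 15) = (l - 1)*(l + 2)*(l^2 - 8*l + 15) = (l - 3)*(l - 1)*(l + 2)*(l - 5)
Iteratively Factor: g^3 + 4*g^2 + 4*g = (g)*(g^2 + 4*g + 4) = g*(g + 2)*(g + 2)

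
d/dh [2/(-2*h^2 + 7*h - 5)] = 2*(4*h - 7)/(2*h^2 - 7*h + 5)^2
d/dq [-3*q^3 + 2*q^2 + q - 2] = -9*q^2 + 4*q + 1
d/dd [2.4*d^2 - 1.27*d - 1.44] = 4.8*d - 1.27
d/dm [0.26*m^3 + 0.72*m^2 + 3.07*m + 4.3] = 0.78*m^2 + 1.44*m + 3.07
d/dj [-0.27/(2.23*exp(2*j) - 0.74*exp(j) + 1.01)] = (1.2042*exp(j) - 0.1998)*exp(j)/(2.23*exp(2*j) - 0.74*exp(j) + 1.01)^2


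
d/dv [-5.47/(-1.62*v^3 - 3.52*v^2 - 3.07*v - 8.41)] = (-26.5842*v^2 - 38.5088*v - 16.7929)/(1.62*v^3 + 3.52*v^2 + 3.07*v + 8.41)^2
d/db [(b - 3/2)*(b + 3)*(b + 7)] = 3*b^2 + 17*b + 6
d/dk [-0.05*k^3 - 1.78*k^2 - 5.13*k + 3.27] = -0.15*k^2 - 3.56*k - 5.13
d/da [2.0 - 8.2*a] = -8.20000000000000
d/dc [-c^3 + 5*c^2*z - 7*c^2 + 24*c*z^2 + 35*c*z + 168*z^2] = -3*c^2 + 10*c*z - 14*c + 24*z^2 + 35*z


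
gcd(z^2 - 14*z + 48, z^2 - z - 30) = z - 6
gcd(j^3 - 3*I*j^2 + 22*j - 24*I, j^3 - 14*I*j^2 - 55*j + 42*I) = j^2 - 7*I*j - 6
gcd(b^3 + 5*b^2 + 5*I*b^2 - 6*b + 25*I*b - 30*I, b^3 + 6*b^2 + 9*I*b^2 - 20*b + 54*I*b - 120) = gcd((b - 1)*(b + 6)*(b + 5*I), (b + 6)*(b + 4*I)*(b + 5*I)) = b^2 + b*(6 + 5*I) + 30*I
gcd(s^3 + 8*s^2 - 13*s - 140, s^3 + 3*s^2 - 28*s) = s^2 + 3*s - 28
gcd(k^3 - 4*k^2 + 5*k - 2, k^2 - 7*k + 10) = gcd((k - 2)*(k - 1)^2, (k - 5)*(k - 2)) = k - 2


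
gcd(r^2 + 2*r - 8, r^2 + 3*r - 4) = r + 4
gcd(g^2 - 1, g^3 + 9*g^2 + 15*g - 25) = g - 1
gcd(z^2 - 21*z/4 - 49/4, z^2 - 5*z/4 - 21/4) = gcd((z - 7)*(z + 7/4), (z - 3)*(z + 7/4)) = z + 7/4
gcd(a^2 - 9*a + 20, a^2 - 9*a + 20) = a^2 - 9*a + 20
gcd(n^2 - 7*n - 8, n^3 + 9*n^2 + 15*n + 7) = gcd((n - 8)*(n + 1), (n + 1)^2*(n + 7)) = n + 1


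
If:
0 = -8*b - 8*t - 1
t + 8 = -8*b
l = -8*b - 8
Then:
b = -9/8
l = 1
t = 1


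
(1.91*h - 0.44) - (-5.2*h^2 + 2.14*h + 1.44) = 5.2*h^2 - 0.23*h - 1.88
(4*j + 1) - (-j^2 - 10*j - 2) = j^2 + 14*j + 3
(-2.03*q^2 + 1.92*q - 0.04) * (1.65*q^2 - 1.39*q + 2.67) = -3.3495*q^4 + 5.9897*q^3 - 8.1549*q^2 + 5.182*q - 0.1068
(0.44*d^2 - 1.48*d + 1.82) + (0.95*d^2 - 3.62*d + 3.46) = 1.39*d^2 - 5.1*d + 5.28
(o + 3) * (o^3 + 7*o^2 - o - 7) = o^4 + 10*o^3 + 20*o^2 - 10*o - 21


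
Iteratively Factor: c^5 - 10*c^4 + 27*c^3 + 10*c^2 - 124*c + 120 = (c - 5)*(c^4 - 5*c^3 + 2*c^2 + 20*c - 24) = (c - 5)*(c - 2)*(c^3 - 3*c^2 - 4*c + 12) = (c - 5)*(c - 3)*(c - 2)*(c^2 - 4) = (c - 5)*(c - 3)*(c - 2)*(c + 2)*(c - 2)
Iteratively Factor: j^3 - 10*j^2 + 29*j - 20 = (j - 5)*(j^2 - 5*j + 4) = (j - 5)*(j - 1)*(j - 4)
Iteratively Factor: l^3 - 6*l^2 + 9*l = (l)*(l^2 - 6*l + 9) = l*(l - 3)*(l - 3)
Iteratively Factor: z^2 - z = (z)*(z - 1)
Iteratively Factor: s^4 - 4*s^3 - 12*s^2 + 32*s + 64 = (s - 4)*(s^3 - 12*s - 16) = (s - 4)*(s + 2)*(s^2 - 2*s - 8) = (s - 4)*(s + 2)^2*(s - 4)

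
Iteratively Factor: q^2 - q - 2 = (q - 2)*(q + 1)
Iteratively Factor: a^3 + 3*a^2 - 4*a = (a)*(a^2 + 3*a - 4) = a*(a - 1)*(a + 4)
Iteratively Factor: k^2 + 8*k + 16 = (k + 4)*(k + 4)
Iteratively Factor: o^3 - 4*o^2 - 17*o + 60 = (o + 4)*(o^2 - 8*o + 15) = (o - 3)*(o + 4)*(o - 5)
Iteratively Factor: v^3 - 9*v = (v)*(v^2 - 9) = v*(v - 3)*(v + 3)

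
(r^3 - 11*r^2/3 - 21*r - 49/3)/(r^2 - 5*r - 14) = (3*r^2 + 10*r + 7)/(3*(r + 2))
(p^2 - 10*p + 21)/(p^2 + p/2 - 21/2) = 2*(p - 7)/(2*p + 7)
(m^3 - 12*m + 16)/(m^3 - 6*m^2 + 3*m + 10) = (m^2 + 2*m - 8)/(m^2 - 4*m - 5)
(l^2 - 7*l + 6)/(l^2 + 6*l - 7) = (l - 6)/(l + 7)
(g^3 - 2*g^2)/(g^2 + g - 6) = g^2/(g + 3)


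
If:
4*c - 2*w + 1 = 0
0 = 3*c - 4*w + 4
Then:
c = 2/5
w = 13/10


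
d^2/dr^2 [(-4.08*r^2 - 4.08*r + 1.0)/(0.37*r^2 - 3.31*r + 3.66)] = (-8.88178419700125e-16*r^4 - 11.110656*r^3 + 33.972216*r^2 + 25.802616*r - 188.959432)/(0.050653*r^6 - 1.359417*r^5 + 13.664433*r^4 - 63.159103*r^3 + 135.167094*r^2 - 133.018308*r + 49.027896)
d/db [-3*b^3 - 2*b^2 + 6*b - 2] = -9*b^2 - 4*b + 6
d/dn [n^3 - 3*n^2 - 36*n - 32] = 3*n^2 - 6*n - 36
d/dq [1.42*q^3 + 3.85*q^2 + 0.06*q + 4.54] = 4.26*q^2 + 7.7*q + 0.06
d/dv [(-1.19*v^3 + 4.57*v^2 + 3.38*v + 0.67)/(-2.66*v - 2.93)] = (6.3308*v^3 - 1.6961*v^2 - 26.7802*v - 8.1212)/(7.0756*v^2 + 15.5876*v + 8.5849)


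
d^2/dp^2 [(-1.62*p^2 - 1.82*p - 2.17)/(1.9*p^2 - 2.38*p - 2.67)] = (-7.105427357601e-15*p^4 - 27.79168*p^3 - 96.31176*p^2 + 3.47928*p - 46.567208)/(6.859*p^6 - 25.7754*p^5 + 3.37098*p^4 + 58.961168*p^3 - 4.73711400000001*p^2 - 50.900346*p - 19.034163)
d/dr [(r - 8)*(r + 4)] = 2*r - 4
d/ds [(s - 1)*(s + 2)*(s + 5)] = 3*s^2 + 12*s + 3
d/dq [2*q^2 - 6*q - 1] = 4*q - 6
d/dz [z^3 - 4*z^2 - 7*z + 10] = 3*z^2 - 8*z - 7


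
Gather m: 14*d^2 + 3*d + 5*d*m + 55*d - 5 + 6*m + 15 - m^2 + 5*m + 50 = 14*d^2 + 58*d - m^2 + m*(5*d + 11) + 60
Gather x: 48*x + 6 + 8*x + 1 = 56*x + 7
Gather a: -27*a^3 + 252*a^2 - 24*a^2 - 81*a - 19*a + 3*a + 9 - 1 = -27*a^3 + 228*a^2 - 97*a + 8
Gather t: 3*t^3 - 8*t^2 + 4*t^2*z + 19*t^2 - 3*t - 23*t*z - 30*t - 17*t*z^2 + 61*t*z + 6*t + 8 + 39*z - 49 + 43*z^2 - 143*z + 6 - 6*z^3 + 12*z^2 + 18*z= 3*t^3 + t^2*(4*z + 11) + t*(-17*z^2 + 38*z - 27) - 6*z^3 + 55*z^2 - 86*z - 35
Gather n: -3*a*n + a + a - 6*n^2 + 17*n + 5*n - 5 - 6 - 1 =2*a - 6*n^2 + n*(22 - 3*a) - 12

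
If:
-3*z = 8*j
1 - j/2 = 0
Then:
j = 2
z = -16/3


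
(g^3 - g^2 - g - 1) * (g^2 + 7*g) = g^5 + 6*g^4 - 8*g^3 - 8*g^2 - 7*g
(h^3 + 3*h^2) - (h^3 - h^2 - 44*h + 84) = 4*h^2 + 44*h - 84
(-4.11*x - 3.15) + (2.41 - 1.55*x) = -5.66*x - 0.74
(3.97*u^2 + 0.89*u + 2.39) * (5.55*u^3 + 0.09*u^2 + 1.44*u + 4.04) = 22.0335*u^5 + 5.2968*u^4 + 19.0614*u^3 + 17.5355*u^2 + 7.0372*u + 9.6556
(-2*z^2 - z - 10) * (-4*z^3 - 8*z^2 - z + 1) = 8*z^5 + 20*z^4 + 50*z^3 + 79*z^2 + 9*z - 10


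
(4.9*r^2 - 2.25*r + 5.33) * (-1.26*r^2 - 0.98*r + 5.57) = -6.174*r^4 - 1.967*r^3 + 22.7822*r^2 - 17.7559*r + 29.6881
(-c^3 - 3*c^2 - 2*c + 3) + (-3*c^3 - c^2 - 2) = -4*c^3 - 4*c^2 - 2*c + 1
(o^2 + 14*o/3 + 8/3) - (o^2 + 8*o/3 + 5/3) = 2*o + 1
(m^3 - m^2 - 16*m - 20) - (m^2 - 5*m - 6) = m^3 - 2*m^2 - 11*m - 14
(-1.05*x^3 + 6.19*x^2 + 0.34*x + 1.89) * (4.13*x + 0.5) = -4.3365*x^4 + 25.0397*x^3 + 4.4992*x^2 + 7.9757*x + 0.945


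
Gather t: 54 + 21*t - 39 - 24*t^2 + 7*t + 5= -24*t^2 + 28*t + 20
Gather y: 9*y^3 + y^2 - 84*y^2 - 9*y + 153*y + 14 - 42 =9*y^3 - 83*y^2 + 144*y - 28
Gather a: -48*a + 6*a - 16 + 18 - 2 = -42*a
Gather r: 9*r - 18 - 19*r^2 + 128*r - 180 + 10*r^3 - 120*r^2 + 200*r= 10*r^3 - 139*r^2 + 337*r - 198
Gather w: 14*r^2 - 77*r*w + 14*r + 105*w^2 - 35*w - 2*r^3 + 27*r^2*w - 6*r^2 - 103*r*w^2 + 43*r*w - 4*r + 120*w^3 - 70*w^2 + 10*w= -2*r^3 + 8*r^2 + 10*r + 120*w^3 + w^2*(35 - 103*r) + w*(27*r^2 - 34*r - 25)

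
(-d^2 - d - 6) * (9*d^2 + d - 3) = -9*d^4 - 10*d^3 - 52*d^2 - 3*d + 18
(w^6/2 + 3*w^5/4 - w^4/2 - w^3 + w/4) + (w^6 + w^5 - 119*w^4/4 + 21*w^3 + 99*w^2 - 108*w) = 3*w^6/2 + 7*w^5/4 - 121*w^4/4 + 20*w^3 + 99*w^2 - 431*w/4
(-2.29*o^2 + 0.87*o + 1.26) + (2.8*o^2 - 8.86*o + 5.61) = 0.51*o^2 - 7.99*o + 6.87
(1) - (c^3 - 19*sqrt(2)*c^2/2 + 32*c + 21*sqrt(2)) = -c^3 + 19*sqrt(2)*c^2/2 - 32*c - 21*sqrt(2) + 1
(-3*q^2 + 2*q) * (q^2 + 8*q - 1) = -3*q^4 - 22*q^3 + 19*q^2 - 2*q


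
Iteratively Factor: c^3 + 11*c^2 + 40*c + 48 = (c + 3)*(c^2 + 8*c + 16) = (c + 3)*(c + 4)*(c + 4)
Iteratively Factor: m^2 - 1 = (m - 1)*(m + 1)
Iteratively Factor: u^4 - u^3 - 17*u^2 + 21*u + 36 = (u + 4)*(u^3 - 5*u^2 + 3*u + 9) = (u - 3)*(u + 4)*(u^2 - 2*u - 3) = (u - 3)^2*(u + 4)*(u + 1)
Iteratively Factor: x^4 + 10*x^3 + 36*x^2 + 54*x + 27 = (x + 3)*(x^3 + 7*x^2 + 15*x + 9) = (x + 1)*(x + 3)*(x^2 + 6*x + 9) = (x + 1)*(x + 3)^2*(x + 3)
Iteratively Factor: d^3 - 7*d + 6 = (d - 2)*(d^2 + 2*d - 3) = (d - 2)*(d - 1)*(d + 3)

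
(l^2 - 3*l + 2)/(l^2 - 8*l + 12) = (l - 1)/(l - 6)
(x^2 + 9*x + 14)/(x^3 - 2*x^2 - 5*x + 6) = (x + 7)/(x^2 - 4*x + 3)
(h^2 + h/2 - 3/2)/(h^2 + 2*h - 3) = (h + 3/2)/(h + 3)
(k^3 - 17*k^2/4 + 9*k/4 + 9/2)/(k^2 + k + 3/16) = 4*(k^2 - 5*k + 6)/(4*k + 1)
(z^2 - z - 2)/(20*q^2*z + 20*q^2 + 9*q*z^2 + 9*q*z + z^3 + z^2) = (z - 2)/(20*q^2 + 9*q*z + z^2)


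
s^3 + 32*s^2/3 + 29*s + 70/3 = (s + 5/3)*(s + 2)*(s + 7)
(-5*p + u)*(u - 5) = -5*p*u + 25*p + u^2 - 5*u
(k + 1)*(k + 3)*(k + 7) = k^3 + 11*k^2 + 31*k + 21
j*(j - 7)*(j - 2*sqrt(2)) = j^3 - 7*j^2 - 2*sqrt(2)*j^2 + 14*sqrt(2)*j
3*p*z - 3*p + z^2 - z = (3*p + z)*(z - 1)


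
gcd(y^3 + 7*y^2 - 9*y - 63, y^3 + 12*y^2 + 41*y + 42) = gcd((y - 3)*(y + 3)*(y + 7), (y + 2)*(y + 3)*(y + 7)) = y^2 + 10*y + 21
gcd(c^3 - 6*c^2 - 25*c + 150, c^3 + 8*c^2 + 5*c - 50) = c + 5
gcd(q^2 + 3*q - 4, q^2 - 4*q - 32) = q + 4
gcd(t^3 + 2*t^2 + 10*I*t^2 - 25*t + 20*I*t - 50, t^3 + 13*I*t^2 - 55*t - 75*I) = t^2 + 10*I*t - 25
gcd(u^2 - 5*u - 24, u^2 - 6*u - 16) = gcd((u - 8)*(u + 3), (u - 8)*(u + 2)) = u - 8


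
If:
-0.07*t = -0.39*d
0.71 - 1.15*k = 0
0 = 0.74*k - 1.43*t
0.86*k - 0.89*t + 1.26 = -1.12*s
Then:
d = 0.06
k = 0.62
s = -1.35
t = 0.32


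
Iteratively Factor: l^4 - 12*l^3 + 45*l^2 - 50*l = (l)*(l^3 - 12*l^2 + 45*l - 50) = l*(l - 5)*(l^2 - 7*l + 10) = l*(l - 5)^2*(l - 2)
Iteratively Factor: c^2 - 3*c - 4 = (c - 4)*(c + 1)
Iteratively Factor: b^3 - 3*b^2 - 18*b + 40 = (b + 4)*(b^2 - 7*b + 10) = (b - 5)*(b + 4)*(b - 2)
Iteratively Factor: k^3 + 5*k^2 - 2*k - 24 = (k + 4)*(k^2 + k - 6) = (k - 2)*(k + 4)*(k + 3)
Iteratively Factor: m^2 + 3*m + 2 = (m + 1)*(m + 2)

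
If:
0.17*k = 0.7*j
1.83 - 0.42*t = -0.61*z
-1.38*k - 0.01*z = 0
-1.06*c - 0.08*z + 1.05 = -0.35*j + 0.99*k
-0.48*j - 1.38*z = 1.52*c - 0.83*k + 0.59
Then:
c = 1.10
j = 0.00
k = 0.01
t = 1.98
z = -1.64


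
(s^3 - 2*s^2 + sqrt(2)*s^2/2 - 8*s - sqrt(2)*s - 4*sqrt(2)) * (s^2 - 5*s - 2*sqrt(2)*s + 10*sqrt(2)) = s^5 - 7*s^4 - 3*sqrt(2)*s^4/2 + 21*sqrt(2)*s^3/2 - 3*sqrt(2)*s^2 + 54*s^2 - 60*sqrt(2)*s - 4*s - 80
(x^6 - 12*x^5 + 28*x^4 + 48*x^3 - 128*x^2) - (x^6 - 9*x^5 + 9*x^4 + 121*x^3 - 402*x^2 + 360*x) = -3*x^5 + 19*x^4 - 73*x^3 + 274*x^2 - 360*x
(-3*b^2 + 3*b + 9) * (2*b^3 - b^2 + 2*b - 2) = -6*b^5 + 9*b^4 + 9*b^3 + 3*b^2 + 12*b - 18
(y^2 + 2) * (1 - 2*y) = -2*y^3 + y^2 - 4*y + 2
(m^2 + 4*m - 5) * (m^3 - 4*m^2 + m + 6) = m^5 - 20*m^3 + 30*m^2 + 19*m - 30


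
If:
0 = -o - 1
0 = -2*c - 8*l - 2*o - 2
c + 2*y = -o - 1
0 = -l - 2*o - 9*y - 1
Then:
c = -4/19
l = 1/19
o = -1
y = 2/19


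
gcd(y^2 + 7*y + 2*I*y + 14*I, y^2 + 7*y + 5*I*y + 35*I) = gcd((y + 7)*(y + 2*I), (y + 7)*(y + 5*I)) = y + 7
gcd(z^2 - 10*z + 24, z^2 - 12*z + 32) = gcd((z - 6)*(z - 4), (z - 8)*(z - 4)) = z - 4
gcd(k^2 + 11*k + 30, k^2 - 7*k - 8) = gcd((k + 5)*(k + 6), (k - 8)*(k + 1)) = 1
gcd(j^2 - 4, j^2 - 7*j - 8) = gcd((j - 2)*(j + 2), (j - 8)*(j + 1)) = 1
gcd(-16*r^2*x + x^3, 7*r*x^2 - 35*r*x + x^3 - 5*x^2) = x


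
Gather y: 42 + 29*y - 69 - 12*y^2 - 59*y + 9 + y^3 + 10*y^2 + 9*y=y^3 - 2*y^2 - 21*y - 18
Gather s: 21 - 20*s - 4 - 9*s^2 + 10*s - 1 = -9*s^2 - 10*s + 16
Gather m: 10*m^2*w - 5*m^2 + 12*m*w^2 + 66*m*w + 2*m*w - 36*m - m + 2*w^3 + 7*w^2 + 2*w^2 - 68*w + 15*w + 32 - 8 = m^2*(10*w - 5) + m*(12*w^2 + 68*w - 37) + 2*w^3 + 9*w^2 - 53*w + 24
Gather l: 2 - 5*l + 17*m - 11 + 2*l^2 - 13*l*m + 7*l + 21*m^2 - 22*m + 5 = 2*l^2 + l*(2 - 13*m) + 21*m^2 - 5*m - 4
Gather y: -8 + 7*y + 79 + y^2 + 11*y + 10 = y^2 + 18*y + 81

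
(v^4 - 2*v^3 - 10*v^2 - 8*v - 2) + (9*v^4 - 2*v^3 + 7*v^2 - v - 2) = 10*v^4 - 4*v^3 - 3*v^2 - 9*v - 4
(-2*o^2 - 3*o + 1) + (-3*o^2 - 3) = -5*o^2 - 3*o - 2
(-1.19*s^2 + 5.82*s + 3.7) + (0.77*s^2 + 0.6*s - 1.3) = -0.42*s^2 + 6.42*s + 2.4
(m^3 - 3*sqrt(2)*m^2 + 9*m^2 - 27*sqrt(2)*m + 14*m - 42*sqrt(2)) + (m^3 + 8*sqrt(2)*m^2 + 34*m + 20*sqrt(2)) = 2*m^3 + 5*sqrt(2)*m^2 + 9*m^2 - 27*sqrt(2)*m + 48*m - 22*sqrt(2)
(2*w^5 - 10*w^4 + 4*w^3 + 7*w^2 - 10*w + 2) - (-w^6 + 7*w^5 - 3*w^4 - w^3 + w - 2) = w^6 - 5*w^5 - 7*w^4 + 5*w^3 + 7*w^2 - 11*w + 4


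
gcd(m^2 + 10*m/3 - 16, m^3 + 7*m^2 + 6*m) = m + 6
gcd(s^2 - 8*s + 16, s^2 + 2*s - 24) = s - 4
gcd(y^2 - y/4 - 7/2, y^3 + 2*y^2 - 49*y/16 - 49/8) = y + 7/4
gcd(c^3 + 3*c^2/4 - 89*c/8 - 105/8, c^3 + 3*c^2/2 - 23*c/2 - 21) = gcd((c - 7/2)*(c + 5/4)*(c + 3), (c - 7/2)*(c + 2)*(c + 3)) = c^2 - c/2 - 21/2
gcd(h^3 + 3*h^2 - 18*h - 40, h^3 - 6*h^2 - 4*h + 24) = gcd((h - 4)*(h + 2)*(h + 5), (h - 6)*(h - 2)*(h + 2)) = h + 2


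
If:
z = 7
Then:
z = 7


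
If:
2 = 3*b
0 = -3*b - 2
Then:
No Solution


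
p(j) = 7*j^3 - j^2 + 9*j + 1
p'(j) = 21*j^2 - 2*j + 9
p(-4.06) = -520.49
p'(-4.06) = 363.28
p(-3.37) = -308.60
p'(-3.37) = 254.23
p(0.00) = 1.00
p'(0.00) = 9.00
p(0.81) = 11.35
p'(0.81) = 21.16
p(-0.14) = -0.30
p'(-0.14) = 9.69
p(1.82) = 56.27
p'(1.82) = 74.92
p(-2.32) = -112.67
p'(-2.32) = 126.67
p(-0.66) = -7.39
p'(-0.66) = 19.47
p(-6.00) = -1601.00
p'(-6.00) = 777.00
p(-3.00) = -224.00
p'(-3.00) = 204.00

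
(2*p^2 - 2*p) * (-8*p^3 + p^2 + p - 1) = -16*p^5 + 18*p^4 - 4*p^2 + 2*p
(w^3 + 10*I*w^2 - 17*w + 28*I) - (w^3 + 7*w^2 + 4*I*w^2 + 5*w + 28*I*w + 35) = -7*w^2 + 6*I*w^2 - 22*w - 28*I*w - 35 + 28*I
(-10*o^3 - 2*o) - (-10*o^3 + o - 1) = 1 - 3*o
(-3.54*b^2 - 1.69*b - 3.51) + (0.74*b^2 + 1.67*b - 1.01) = -2.8*b^2 - 0.02*b - 4.52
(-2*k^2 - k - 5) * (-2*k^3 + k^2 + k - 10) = 4*k^5 + 7*k^3 + 14*k^2 + 5*k + 50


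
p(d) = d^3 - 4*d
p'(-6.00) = 104.00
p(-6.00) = -192.00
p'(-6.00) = 104.00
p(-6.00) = -192.00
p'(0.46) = -3.37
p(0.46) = -1.74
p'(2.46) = 14.15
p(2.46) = 5.05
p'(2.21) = 10.65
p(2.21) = 1.95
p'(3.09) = 24.64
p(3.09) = 17.14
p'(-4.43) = 54.87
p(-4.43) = -69.22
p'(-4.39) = 53.82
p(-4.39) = -67.04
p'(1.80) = 5.72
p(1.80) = -1.37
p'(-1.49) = 2.66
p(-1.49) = 2.65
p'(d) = 3*d^2 - 4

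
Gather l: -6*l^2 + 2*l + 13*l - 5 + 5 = -6*l^2 + 15*l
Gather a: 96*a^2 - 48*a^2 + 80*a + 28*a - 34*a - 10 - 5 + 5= 48*a^2 + 74*a - 10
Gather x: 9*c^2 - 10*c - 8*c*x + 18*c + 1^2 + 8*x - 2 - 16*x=9*c^2 + 8*c + x*(-8*c - 8) - 1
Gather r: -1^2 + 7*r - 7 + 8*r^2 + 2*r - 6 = 8*r^2 + 9*r - 14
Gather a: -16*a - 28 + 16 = -16*a - 12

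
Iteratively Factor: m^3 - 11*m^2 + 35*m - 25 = (m - 5)*(m^2 - 6*m + 5) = (m - 5)^2*(m - 1)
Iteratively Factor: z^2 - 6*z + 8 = (z - 4)*(z - 2)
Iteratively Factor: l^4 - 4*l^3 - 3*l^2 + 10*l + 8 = (l - 4)*(l^3 - 3*l - 2) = (l - 4)*(l + 1)*(l^2 - l - 2) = (l - 4)*(l + 1)^2*(l - 2)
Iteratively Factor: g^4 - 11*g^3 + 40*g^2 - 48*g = (g)*(g^3 - 11*g^2 + 40*g - 48) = g*(g - 4)*(g^2 - 7*g + 12) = g*(g - 4)*(g - 3)*(g - 4)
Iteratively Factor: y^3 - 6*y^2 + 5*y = (y - 5)*(y^2 - y) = (y - 5)*(y - 1)*(y)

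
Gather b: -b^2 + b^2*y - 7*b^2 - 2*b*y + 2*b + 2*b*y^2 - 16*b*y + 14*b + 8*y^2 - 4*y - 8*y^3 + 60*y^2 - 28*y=b^2*(y - 8) + b*(2*y^2 - 18*y + 16) - 8*y^3 + 68*y^2 - 32*y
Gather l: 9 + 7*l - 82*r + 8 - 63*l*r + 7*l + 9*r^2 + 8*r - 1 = l*(14 - 63*r) + 9*r^2 - 74*r + 16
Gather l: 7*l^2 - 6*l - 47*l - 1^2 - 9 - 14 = 7*l^2 - 53*l - 24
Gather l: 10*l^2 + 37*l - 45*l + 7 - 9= 10*l^2 - 8*l - 2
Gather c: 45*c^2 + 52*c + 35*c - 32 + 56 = 45*c^2 + 87*c + 24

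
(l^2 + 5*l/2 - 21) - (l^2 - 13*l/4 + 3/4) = 23*l/4 - 87/4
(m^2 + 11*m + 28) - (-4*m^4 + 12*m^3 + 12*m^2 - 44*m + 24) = 4*m^4 - 12*m^3 - 11*m^2 + 55*m + 4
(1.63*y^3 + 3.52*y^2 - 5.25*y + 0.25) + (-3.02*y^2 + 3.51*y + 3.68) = 1.63*y^3 + 0.5*y^2 - 1.74*y + 3.93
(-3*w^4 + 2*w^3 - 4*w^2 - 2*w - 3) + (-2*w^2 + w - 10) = -3*w^4 + 2*w^3 - 6*w^2 - w - 13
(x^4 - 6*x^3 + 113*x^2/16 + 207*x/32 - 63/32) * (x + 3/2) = x^5 - 9*x^4/2 - 31*x^3/16 + 273*x^2/16 + 495*x/64 - 189/64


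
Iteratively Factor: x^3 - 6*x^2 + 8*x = (x)*(x^2 - 6*x + 8) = x*(x - 4)*(x - 2)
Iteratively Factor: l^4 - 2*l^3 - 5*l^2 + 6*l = (l - 3)*(l^3 + l^2 - 2*l) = (l - 3)*(l + 2)*(l^2 - l) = (l - 3)*(l - 1)*(l + 2)*(l)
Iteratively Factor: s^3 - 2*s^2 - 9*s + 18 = (s - 2)*(s^2 - 9) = (s - 2)*(s + 3)*(s - 3)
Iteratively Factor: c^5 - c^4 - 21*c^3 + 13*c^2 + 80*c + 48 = (c + 1)*(c^4 - 2*c^3 - 19*c^2 + 32*c + 48) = (c + 1)^2*(c^3 - 3*c^2 - 16*c + 48) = (c - 3)*(c + 1)^2*(c^2 - 16) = (c - 4)*(c - 3)*(c + 1)^2*(c + 4)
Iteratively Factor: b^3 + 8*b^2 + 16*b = (b + 4)*(b^2 + 4*b) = b*(b + 4)*(b + 4)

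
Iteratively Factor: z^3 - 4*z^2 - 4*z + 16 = (z - 2)*(z^2 - 2*z - 8) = (z - 2)*(z + 2)*(z - 4)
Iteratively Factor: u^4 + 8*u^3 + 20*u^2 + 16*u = (u + 2)*(u^3 + 6*u^2 + 8*u) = (u + 2)*(u + 4)*(u^2 + 2*u) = u*(u + 2)*(u + 4)*(u + 2)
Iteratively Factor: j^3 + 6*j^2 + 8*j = (j + 2)*(j^2 + 4*j) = (j + 2)*(j + 4)*(j)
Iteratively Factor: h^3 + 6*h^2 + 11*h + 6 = (h + 1)*(h^2 + 5*h + 6) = (h + 1)*(h + 2)*(h + 3)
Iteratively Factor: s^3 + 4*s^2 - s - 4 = (s - 1)*(s^2 + 5*s + 4) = (s - 1)*(s + 4)*(s + 1)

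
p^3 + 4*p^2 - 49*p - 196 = (p - 7)*(p + 4)*(p + 7)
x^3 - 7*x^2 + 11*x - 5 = (x - 5)*(x - 1)^2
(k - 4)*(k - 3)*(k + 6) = k^3 - k^2 - 30*k + 72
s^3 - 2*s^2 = s^2*(s - 2)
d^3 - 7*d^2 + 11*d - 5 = (d - 5)*(d - 1)^2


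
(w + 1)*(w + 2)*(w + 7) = w^3 + 10*w^2 + 23*w + 14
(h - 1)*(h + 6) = h^2 + 5*h - 6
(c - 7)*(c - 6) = c^2 - 13*c + 42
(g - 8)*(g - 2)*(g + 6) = g^3 - 4*g^2 - 44*g + 96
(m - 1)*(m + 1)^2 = m^3 + m^2 - m - 1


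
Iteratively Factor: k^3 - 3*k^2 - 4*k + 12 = (k - 2)*(k^2 - k - 6) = (k - 3)*(k - 2)*(k + 2)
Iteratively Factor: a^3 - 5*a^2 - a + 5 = (a - 5)*(a^2 - 1) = (a - 5)*(a - 1)*(a + 1)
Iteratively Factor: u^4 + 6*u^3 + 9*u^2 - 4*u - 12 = (u + 3)*(u^3 + 3*u^2 - 4) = (u - 1)*(u + 3)*(u^2 + 4*u + 4) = (u - 1)*(u + 2)*(u + 3)*(u + 2)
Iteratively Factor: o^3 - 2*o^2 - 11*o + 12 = (o - 1)*(o^2 - o - 12) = (o - 1)*(o + 3)*(o - 4)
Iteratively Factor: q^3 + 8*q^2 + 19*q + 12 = (q + 4)*(q^2 + 4*q + 3) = (q + 1)*(q + 4)*(q + 3)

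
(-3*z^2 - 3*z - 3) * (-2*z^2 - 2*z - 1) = 6*z^4 + 12*z^3 + 15*z^2 + 9*z + 3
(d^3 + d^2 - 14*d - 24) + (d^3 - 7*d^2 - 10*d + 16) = 2*d^3 - 6*d^2 - 24*d - 8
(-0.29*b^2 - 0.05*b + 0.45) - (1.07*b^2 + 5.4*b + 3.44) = -1.36*b^2 - 5.45*b - 2.99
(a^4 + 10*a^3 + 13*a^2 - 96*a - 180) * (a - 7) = a^5 + 3*a^4 - 57*a^3 - 187*a^2 + 492*a + 1260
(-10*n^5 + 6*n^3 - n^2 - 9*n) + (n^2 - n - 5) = -10*n^5 + 6*n^3 - 10*n - 5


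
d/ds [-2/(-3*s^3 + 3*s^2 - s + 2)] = 2*(-9*s^2 + 6*s - 1)/(3*s^3 - 3*s^2 + s - 2)^2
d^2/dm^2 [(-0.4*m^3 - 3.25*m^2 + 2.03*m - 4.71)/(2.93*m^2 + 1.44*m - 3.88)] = (3.5527136788005e-15*m^5 + 2.8421709430404e-14*m^4 + 51.525894*m^3 - 450.883794*m^2 - 16.89804*m - 201.793208)/(25.153757*m^6 + 37.086768*m^5 - 81.701292*m^4 - 95.236992*m^3 + 108.191472*m^2 + 65.035008*m - 58.411072)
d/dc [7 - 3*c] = -3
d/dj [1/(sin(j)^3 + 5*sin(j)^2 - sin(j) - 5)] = (-3*sin(j)^2 - 10*sin(j) + 1)/((sin(j) + 5)^2*cos(j)^3)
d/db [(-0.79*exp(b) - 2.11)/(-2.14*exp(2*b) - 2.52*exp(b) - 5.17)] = (-(0.79*exp(b) + 2.11)*(4.28*exp(b) + 2.52) + 1.6906*exp(2*b) + 1.9908*exp(b) + 4.0843)*exp(b)/(2.14*exp(2*b) + 2.52*exp(b) + 5.17)^2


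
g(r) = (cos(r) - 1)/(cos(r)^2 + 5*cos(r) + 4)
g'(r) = (2*sin(r)*cos(r) + 5*sin(r))*(cos(r) - 1)/(cos(r)^2 + 5*cos(r) + 4)^2 - sin(r)/(cos(r)^2 + 5*cos(r) + 4)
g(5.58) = -0.03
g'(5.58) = 0.09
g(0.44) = -0.01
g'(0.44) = -0.05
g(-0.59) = -0.02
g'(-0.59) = 0.07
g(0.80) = -0.04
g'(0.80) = -0.11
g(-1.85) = -0.47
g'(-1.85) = 1.11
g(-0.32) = -0.01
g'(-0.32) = 0.03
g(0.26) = -0.00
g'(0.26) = -0.03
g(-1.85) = -0.47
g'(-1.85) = 1.11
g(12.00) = -0.02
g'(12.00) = 0.07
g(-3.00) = -66.06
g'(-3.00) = 939.36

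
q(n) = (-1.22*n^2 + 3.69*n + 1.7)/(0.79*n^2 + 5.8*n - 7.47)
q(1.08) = -14.98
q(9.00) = -0.59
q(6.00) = -0.36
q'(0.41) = -1.33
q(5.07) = -0.26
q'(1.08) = -398.86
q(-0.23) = -0.09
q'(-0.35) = -0.50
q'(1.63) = -2.32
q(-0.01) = -0.22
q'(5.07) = -0.12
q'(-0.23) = -0.54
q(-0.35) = -0.03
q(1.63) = 1.10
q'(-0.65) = -0.44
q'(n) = (3.69 - 2.44*n)/(0.79*n^2 + 5.8*n - 7.47) + (-1.58*n - 5.8)*(-1.22*n^2 + 3.69*n + 1.7)/(0.79*n^2 + 5.8*n - 7.47)^2 = (-9.9911*n^2 + 15.5408*n - 37.4243)/(0.6241*n^4 + 9.164*n^3 + 21.8374*n^2 - 86.652*n + 55.8009)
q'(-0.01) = -0.66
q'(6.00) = -0.10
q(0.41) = -0.61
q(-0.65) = 0.11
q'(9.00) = -0.06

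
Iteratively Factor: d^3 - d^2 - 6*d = (d)*(d^2 - d - 6) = d*(d - 3)*(d + 2)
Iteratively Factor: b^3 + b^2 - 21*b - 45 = (b + 3)*(b^2 - 2*b - 15) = (b + 3)^2*(b - 5)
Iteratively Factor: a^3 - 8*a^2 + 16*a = (a - 4)*(a^2 - 4*a) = (a - 4)^2*(a)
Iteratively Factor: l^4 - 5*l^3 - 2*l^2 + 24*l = (l - 3)*(l^3 - 2*l^2 - 8*l) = l*(l - 3)*(l^2 - 2*l - 8) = l*(l - 3)*(l + 2)*(l - 4)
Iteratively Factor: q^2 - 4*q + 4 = (q - 2)*(q - 2)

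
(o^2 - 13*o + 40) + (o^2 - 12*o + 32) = 2*o^2 - 25*o + 72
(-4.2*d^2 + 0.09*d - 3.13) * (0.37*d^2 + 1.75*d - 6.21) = -1.554*d^4 - 7.3167*d^3 + 25.0814*d^2 - 6.0364*d + 19.4373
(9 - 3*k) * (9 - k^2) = 3*k^3 - 9*k^2 - 27*k + 81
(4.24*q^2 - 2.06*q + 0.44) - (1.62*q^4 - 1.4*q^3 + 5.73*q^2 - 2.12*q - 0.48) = -1.62*q^4 + 1.4*q^3 - 1.49*q^2 + 0.0600000000000001*q + 0.92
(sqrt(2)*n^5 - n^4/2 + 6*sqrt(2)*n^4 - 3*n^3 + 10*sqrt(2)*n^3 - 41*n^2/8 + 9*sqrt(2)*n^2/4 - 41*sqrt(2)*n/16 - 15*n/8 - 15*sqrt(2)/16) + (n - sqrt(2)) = sqrt(2)*n^5 - n^4/2 + 6*sqrt(2)*n^4 - 3*n^3 + 10*sqrt(2)*n^3 - 41*n^2/8 + 9*sqrt(2)*n^2/4 - 41*sqrt(2)*n/16 - 7*n/8 - 31*sqrt(2)/16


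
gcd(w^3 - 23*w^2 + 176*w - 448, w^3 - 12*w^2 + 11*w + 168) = w^2 - 15*w + 56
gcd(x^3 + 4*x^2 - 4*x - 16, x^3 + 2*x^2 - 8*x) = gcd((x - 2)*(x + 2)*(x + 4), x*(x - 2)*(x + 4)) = x^2 + 2*x - 8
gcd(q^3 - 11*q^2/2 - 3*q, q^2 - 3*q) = q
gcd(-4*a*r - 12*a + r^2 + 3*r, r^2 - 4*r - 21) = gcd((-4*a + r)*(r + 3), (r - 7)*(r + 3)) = r + 3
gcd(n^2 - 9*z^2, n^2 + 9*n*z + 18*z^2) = n + 3*z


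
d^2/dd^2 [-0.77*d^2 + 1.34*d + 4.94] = -1.54000000000000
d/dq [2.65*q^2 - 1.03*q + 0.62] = 5.3*q - 1.03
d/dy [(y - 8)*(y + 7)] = 2*y - 1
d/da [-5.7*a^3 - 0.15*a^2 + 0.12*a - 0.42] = -17.1*a^2 - 0.3*a + 0.12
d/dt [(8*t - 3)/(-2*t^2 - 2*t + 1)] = 2*(8*t^2 - 6*t + 1)/(4*t^4 + 8*t^3 - 4*t + 1)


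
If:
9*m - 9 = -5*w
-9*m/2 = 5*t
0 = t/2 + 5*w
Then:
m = 20/21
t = -6/7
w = 3/35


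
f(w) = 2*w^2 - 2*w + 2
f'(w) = 4*w - 2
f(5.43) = 50.11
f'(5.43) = 19.72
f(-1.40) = 8.72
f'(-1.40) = -7.60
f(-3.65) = 35.94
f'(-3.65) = -16.60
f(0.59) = 1.52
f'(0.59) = 0.36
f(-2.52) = 19.74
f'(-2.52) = -12.08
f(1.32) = 2.84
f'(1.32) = 3.28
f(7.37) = 95.89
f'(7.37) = 27.48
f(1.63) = 4.05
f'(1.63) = 4.52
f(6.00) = 62.00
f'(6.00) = 22.00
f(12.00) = 266.00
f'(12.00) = 46.00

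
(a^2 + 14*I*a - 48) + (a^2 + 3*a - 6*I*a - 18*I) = 2*a^2 + 3*a + 8*I*a - 48 - 18*I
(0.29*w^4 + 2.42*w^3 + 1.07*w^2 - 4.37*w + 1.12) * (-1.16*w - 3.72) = -0.3364*w^5 - 3.886*w^4 - 10.2436*w^3 + 1.0888*w^2 + 14.9572*w - 4.1664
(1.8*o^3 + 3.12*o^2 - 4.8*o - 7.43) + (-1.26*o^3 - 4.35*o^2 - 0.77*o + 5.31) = 0.54*o^3 - 1.23*o^2 - 5.57*o - 2.12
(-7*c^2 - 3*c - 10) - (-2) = -7*c^2 - 3*c - 8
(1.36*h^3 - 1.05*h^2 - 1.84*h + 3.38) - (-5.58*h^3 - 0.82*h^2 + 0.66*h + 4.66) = 6.94*h^3 - 0.23*h^2 - 2.5*h - 1.28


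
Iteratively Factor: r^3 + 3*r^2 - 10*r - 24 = (r - 3)*(r^2 + 6*r + 8) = (r - 3)*(r + 4)*(r + 2)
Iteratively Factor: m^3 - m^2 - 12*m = (m - 4)*(m^2 + 3*m) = m*(m - 4)*(m + 3)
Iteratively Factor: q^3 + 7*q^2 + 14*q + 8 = (q + 4)*(q^2 + 3*q + 2) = (q + 2)*(q + 4)*(q + 1)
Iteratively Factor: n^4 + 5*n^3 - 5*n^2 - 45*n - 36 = (n - 3)*(n^3 + 8*n^2 + 19*n + 12) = (n - 3)*(n + 1)*(n^2 + 7*n + 12) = (n - 3)*(n + 1)*(n + 4)*(n + 3)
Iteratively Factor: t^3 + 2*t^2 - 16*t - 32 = (t + 4)*(t^2 - 2*t - 8) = (t + 2)*(t + 4)*(t - 4)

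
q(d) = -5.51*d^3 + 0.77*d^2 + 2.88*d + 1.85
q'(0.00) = 2.88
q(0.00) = 1.85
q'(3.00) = -141.27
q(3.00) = -131.35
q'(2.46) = -93.36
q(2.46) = -68.43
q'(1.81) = -48.49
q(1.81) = -23.09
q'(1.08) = -14.74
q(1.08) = -1.08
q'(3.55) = -199.97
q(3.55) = -224.73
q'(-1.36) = -29.79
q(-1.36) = 13.22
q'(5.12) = -422.56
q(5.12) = -702.76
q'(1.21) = -19.46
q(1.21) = -3.30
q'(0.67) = -3.51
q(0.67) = 2.47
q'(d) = -16.53*d^2 + 1.54*d + 2.88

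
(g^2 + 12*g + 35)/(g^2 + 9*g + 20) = (g + 7)/(g + 4)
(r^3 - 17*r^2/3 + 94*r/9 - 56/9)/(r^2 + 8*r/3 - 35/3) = (3*r^2 - 10*r + 8)/(3*(r + 5))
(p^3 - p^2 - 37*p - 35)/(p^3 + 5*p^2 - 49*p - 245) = (p + 1)/(p + 7)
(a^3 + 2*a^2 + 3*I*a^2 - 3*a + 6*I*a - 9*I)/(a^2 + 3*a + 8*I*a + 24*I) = (a^2 + a*(-1 + 3*I) - 3*I)/(a + 8*I)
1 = 1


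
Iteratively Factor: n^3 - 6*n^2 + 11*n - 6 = (n - 2)*(n^2 - 4*n + 3) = (n - 2)*(n - 1)*(n - 3)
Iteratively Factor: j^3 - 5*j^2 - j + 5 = (j - 5)*(j^2 - 1) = (j - 5)*(j + 1)*(j - 1)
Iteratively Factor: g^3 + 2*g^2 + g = (g + 1)*(g^2 + g) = g*(g + 1)*(g + 1)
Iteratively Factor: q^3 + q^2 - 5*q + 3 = (q + 3)*(q^2 - 2*q + 1) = (q - 1)*(q + 3)*(q - 1)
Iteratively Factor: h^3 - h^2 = (h)*(h^2 - h) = h*(h - 1)*(h)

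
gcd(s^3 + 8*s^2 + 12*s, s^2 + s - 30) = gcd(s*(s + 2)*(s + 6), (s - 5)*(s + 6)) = s + 6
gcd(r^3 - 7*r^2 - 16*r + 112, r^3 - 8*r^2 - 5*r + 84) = r^2 - 11*r + 28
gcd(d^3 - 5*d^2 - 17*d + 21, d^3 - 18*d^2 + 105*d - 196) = d - 7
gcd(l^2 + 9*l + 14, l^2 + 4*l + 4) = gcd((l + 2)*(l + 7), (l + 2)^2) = l + 2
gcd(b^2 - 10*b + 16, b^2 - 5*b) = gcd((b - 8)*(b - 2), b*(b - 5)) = 1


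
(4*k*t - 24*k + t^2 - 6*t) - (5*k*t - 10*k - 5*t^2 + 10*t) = -k*t - 14*k + 6*t^2 - 16*t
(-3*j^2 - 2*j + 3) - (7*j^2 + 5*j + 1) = -10*j^2 - 7*j + 2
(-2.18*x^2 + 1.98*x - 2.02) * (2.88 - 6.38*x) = 13.9084*x^3 - 18.9108*x^2 + 18.59*x - 5.8176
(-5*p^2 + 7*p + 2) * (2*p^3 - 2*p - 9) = -10*p^5 + 14*p^4 + 14*p^3 + 31*p^2 - 67*p - 18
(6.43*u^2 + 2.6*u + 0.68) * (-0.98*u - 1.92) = -6.3014*u^3 - 14.8936*u^2 - 5.6584*u - 1.3056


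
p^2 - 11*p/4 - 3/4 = (p - 3)*(p + 1/4)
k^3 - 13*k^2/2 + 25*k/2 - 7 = (k - 7/2)*(k - 2)*(k - 1)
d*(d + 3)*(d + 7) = d^3 + 10*d^2 + 21*d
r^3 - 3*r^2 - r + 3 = (r - 3)*(r - 1)*(r + 1)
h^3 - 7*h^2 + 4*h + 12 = (h - 6)*(h - 2)*(h + 1)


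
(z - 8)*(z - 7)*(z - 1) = z^3 - 16*z^2 + 71*z - 56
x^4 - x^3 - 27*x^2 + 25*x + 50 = (x - 5)*(x - 2)*(x + 1)*(x + 5)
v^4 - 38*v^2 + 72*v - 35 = (v - 5)*(v - 1)^2*(v + 7)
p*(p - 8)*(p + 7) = p^3 - p^2 - 56*p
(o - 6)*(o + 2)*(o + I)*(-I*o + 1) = -I*o^4 + 2*o^3 + 4*I*o^3 - 8*o^2 + 13*I*o^2 - 24*o - 4*I*o - 12*I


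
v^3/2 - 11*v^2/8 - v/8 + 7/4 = (v/2 + 1/2)*(v - 2)*(v - 7/4)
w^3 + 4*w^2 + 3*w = w*(w + 1)*(w + 3)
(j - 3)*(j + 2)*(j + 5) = j^3 + 4*j^2 - 11*j - 30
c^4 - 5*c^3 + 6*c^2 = c^2*(c - 3)*(c - 2)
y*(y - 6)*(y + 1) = y^3 - 5*y^2 - 6*y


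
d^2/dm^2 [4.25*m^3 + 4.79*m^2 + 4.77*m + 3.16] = 25.5*m + 9.58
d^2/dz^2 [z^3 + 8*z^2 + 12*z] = 6*z + 16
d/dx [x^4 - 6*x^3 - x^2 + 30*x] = 4*x^3 - 18*x^2 - 2*x + 30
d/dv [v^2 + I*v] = 2*v + I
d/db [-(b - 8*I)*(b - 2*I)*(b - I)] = -3*b^2 + 22*I*b + 26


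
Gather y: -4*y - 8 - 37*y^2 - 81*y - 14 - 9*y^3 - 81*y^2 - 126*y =-9*y^3 - 118*y^2 - 211*y - 22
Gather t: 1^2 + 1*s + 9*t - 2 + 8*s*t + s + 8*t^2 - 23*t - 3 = 2*s + 8*t^2 + t*(8*s - 14) - 4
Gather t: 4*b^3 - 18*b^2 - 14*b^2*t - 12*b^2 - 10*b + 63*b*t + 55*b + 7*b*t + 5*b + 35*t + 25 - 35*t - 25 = 4*b^3 - 30*b^2 + 50*b + t*(-14*b^2 + 70*b)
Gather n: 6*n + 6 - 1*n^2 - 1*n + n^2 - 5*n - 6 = 0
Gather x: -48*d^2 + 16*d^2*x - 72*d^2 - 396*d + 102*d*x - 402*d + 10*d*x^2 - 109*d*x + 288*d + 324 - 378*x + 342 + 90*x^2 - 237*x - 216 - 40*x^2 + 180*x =-120*d^2 - 510*d + x^2*(10*d + 50) + x*(16*d^2 - 7*d - 435) + 450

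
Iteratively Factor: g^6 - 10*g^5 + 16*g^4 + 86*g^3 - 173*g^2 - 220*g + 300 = (g + 2)*(g^5 - 12*g^4 + 40*g^3 + 6*g^2 - 185*g + 150) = (g + 2)^2*(g^4 - 14*g^3 + 68*g^2 - 130*g + 75) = (g - 1)*(g + 2)^2*(g^3 - 13*g^2 + 55*g - 75) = (g - 5)*(g - 1)*(g + 2)^2*(g^2 - 8*g + 15) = (g - 5)*(g - 3)*(g - 1)*(g + 2)^2*(g - 5)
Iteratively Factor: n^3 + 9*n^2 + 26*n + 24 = (n + 2)*(n^2 + 7*n + 12) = (n + 2)*(n + 3)*(n + 4)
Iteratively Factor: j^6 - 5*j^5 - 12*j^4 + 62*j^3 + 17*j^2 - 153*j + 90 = (j - 3)*(j^5 - 2*j^4 - 18*j^3 + 8*j^2 + 41*j - 30) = (j - 5)*(j - 3)*(j^4 + 3*j^3 - 3*j^2 - 7*j + 6) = (j - 5)*(j - 3)*(j + 2)*(j^3 + j^2 - 5*j + 3) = (j - 5)*(j - 3)*(j + 2)*(j + 3)*(j^2 - 2*j + 1) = (j - 5)*(j - 3)*(j - 1)*(j + 2)*(j + 3)*(j - 1)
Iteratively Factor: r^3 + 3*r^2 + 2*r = (r + 1)*(r^2 + 2*r) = (r + 1)*(r + 2)*(r)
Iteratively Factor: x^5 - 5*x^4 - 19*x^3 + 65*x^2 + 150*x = (x + 2)*(x^4 - 7*x^3 - 5*x^2 + 75*x) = (x - 5)*(x + 2)*(x^3 - 2*x^2 - 15*x) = x*(x - 5)*(x + 2)*(x^2 - 2*x - 15) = x*(x - 5)*(x + 2)*(x + 3)*(x - 5)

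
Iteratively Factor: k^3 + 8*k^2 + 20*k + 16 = (k + 4)*(k^2 + 4*k + 4) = (k + 2)*(k + 4)*(k + 2)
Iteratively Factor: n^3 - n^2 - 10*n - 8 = (n - 4)*(n^2 + 3*n + 2) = (n - 4)*(n + 1)*(n + 2)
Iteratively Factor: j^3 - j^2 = (j - 1)*(j^2) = j*(j - 1)*(j)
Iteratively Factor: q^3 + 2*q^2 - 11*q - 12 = (q - 3)*(q^2 + 5*q + 4) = (q - 3)*(q + 4)*(q + 1)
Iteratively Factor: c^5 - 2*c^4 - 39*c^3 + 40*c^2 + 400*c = (c - 5)*(c^4 + 3*c^3 - 24*c^2 - 80*c) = c*(c - 5)*(c^3 + 3*c^2 - 24*c - 80) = c*(c - 5)^2*(c^2 + 8*c + 16) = c*(c - 5)^2*(c + 4)*(c + 4)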